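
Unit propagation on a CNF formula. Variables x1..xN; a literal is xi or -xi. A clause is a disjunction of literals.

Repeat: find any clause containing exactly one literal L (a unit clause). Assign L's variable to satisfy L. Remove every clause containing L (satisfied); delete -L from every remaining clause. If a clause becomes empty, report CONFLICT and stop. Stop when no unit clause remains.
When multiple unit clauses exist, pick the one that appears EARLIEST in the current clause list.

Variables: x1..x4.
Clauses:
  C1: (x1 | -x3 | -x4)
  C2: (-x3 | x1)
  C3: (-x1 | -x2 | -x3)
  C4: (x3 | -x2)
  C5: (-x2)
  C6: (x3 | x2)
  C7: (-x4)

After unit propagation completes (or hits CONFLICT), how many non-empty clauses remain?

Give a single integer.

Answer: 0

Derivation:
unit clause [-2] forces x2=F; simplify:
  drop 2 from [3, 2] -> [3]
  satisfied 3 clause(s); 4 remain; assigned so far: [2]
unit clause [3] forces x3=T; simplify:
  drop -3 from [1, -3, -4] -> [1, -4]
  drop -3 from [-3, 1] -> [1]
  satisfied 1 clause(s); 3 remain; assigned so far: [2, 3]
unit clause [1] forces x1=T; simplify:
  satisfied 2 clause(s); 1 remain; assigned so far: [1, 2, 3]
unit clause [-4] forces x4=F; simplify:
  satisfied 1 clause(s); 0 remain; assigned so far: [1, 2, 3, 4]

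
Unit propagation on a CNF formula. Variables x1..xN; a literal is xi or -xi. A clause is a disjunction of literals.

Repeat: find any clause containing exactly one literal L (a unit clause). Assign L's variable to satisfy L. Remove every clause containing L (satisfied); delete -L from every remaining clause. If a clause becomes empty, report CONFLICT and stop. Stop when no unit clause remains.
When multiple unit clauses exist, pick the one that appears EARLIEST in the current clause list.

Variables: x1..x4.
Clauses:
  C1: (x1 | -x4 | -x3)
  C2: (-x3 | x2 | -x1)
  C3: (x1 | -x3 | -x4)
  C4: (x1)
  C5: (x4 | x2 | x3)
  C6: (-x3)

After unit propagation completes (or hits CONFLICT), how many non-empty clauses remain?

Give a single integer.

Answer: 1

Derivation:
unit clause [1] forces x1=T; simplify:
  drop -1 from [-3, 2, -1] -> [-3, 2]
  satisfied 3 clause(s); 3 remain; assigned so far: [1]
unit clause [-3] forces x3=F; simplify:
  drop 3 from [4, 2, 3] -> [4, 2]
  satisfied 2 clause(s); 1 remain; assigned so far: [1, 3]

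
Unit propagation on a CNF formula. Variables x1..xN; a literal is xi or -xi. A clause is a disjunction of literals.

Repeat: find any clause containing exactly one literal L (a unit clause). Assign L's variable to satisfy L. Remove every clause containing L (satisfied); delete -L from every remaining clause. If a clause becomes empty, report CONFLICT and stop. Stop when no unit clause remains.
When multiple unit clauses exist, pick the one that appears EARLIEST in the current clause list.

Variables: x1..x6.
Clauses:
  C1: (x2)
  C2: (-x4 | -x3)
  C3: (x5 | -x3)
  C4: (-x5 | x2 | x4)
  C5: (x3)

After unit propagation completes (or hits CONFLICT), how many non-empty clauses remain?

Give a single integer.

Answer: 0

Derivation:
unit clause [2] forces x2=T; simplify:
  satisfied 2 clause(s); 3 remain; assigned so far: [2]
unit clause [3] forces x3=T; simplify:
  drop -3 from [-4, -3] -> [-4]
  drop -3 from [5, -3] -> [5]
  satisfied 1 clause(s); 2 remain; assigned so far: [2, 3]
unit clause [-4] forces x4=F; simplify:
  satisfied 1 clause(s); 1 remain; assigned so far: [2, 3, 4]
unit clause [5] forces x5=T; simplify:
  satisfied 1 clause(s); 0 remain; assigned so far: [2, 3, 4, 5]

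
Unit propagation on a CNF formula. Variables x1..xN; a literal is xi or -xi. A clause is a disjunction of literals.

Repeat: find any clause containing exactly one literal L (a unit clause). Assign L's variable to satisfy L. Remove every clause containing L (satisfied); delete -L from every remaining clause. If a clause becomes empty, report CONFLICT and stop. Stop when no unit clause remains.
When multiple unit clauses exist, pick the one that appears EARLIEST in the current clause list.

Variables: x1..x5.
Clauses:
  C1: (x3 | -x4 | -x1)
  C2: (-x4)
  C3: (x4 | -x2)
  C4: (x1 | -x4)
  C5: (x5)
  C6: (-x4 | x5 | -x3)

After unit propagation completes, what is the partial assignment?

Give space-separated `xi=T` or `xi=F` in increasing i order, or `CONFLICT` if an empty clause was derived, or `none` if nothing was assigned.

unit clause [-4] forces x4=F; simplify:
  drop 4 from [4, -2] -> [-2]
  satisfied 4 clause(s); 2 remain; assigned so far: [4]
unit clause [-2] forces x2=F; simplify:
  satisfied 1 clause(s); 1 remain; assigned so far: [2, 4]
unit clause [5] forces x5=T; simplify:
  satisfied 1 clause(s); 0 remain; assigned so far: [2, 4, 5]

Answer: x2=F x4=F x5=T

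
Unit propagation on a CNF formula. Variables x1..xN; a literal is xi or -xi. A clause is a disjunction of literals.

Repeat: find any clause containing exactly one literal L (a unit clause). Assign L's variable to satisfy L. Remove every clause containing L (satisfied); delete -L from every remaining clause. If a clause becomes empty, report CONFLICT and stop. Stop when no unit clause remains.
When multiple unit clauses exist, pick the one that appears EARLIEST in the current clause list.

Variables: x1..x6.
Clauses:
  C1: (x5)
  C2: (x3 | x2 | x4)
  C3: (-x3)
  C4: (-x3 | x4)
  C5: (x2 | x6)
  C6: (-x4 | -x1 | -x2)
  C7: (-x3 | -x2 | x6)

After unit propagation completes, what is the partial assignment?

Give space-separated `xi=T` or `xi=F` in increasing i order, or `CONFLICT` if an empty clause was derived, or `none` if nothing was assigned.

Answer: x3=F x5=T

Derivation:
unit clause [5] forces x5=T; simplify:
  satisfied 1 clause(s); 6 remain; assigned so far: [5]
unit clause [-3] forces x3=F; simplify:
  drop 3 from [3, 2, 4] -> [2, 4]
  satisfied 3 clause(s); 3 remain; assigned so far: [3, 5]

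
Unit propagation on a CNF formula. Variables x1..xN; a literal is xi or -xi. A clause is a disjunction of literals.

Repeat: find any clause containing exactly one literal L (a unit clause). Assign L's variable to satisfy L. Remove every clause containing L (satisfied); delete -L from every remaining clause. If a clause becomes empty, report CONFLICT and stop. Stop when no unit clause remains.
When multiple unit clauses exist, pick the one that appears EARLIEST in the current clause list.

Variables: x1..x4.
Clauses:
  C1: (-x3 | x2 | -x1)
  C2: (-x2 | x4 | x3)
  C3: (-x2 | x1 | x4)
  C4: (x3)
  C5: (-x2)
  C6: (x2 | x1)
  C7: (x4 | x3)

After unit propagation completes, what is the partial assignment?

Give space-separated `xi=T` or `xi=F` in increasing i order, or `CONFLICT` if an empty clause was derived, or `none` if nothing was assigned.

Answer: CONFLICT

Derivation:
unit clause [3] forces x3=T; simplify:
  drop -3 from [-3, 2, -1] -> [2, -1]
  satisfied 3 clause(s); 4 remain; assigned so far: [3]
unit clause [-2] forces x2=F; simplify:
  drop 2 from [2, -1] -> [-1]
  drop 2 from [2, 1] -> [1]
  satisfied 2 clause(s); 2 remain; assigned so far: [2, 3]
unit clause [-1] forces x1=F; simplify:
  drop 1 from [1] -> [] (empty!)
  satisfied 1 clause(s); 1 remain; assigned so far: [1, 2, 3]
CONFLICT (empty clause)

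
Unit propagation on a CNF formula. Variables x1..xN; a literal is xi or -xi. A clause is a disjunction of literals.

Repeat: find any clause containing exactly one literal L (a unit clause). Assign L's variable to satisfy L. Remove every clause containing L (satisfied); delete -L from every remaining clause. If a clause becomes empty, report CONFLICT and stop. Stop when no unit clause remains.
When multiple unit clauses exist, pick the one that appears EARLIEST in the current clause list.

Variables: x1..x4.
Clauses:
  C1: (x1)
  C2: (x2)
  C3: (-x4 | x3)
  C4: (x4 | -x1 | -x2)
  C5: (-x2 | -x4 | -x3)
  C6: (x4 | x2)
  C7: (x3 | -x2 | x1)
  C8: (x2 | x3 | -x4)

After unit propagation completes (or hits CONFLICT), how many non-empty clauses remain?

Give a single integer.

Answer: 0

Derivation:
unit clause [1] forces x1=T; simplify:
  drop -1 from [4, -1, -2] -> [4, -2]
  satisfied 2 clause(s); 6 remain; assigned so far: [1]
unit clause [2] forces x2=T; simplify:
  drop -2 from [4, -2] -> [4]
  drop -2 from [-2, -4, -3] -> [-4, -3]
  satisfied 3 clause(s); 3 remain; assigned so far: [1, 2]
unit clause [4] forces x4=T; simplify:
  drop -4 from [-4, 3] -> [3]
  drop -4 from [-4, -3] -> [-3]
  satisfied 1 clause(s); 2 remain; assigned so far: [1, 2, 4]
unit clause [3] forces x3=T; simplify:
  drop -3 from [-3] -> [] (empty!)
  satisfied 1 clause(s); 1 remain; assigned so far: [1, 2, 3, 4]
CONFLICT (empty clause)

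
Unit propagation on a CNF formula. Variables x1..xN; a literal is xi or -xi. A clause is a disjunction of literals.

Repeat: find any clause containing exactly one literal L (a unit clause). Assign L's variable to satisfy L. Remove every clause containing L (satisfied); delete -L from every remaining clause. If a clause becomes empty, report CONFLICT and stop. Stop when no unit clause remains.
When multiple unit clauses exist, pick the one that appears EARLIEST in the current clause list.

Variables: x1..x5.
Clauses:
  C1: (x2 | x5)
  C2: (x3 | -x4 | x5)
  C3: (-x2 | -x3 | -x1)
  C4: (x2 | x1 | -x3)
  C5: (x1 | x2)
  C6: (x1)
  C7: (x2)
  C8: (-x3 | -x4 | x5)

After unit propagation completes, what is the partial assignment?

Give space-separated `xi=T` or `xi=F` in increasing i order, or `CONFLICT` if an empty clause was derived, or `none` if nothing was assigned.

Answer: x1=T x2=T x3=F

Derivation:
unit clause [1] forces x1=T; simplify:
  drop -1 from [-2, -3, -1] -> [-2, -3]
  satisfied 3 clause(s); 5 remain; assigned so far: [1]
unit clause [2] forces x2=T; simplify:
  drop -2 from [-2, -3] -> [-3]
  satisfied 2 clause(s); 3 remain; assigned so far: [1, 2]
unit clause [-3] forces x3=F; simplify:
  drop 3 from [3, -4, 5] -> [-4, 5]
  satisfied 2 clause(s); 1 remain; assigned so far: [1, 2, 3]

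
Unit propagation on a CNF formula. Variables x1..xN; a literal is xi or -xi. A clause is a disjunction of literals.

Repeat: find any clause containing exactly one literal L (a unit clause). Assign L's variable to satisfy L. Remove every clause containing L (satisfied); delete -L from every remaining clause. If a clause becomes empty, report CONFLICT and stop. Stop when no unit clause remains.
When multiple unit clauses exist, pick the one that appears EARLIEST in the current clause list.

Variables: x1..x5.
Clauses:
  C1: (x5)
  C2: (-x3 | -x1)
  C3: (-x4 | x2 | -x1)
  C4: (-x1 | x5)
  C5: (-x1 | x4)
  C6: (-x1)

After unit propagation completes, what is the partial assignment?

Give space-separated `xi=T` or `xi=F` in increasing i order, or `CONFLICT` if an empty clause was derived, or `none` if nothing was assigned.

unit clause [5] forces x5=T; simplify:
  satisfied 2 clause(s); 4 remain; assigned so far: [5]
unit clause [-1] forces x1=F; simplify:
  satisfied 4 clause(s); 0 remain; assigned so far: [1, 5]

Answer: x1=F x5=T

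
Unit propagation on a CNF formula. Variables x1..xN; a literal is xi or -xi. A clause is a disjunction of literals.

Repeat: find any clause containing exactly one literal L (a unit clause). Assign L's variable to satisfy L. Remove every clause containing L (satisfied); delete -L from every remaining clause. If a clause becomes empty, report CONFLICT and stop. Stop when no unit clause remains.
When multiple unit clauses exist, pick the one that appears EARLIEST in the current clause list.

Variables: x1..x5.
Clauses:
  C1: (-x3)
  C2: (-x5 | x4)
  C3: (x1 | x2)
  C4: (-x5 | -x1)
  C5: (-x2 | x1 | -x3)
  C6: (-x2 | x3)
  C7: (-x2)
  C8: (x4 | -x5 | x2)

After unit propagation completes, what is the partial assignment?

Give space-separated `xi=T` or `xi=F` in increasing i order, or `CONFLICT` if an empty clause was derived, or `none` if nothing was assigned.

Answer: x1=T x2=F x3=F x5=F

Derivation:
unit clause [-3] forces x3=F; simplify:
  drop 3 from [-2, 3] -> [-2]
  satisfied 2 clause(s); 6 remain; assigned so far: [3]
unit clause [-2] forces x2=F; simplify:
  drop 2 from [1, 2] -> [1]
  drop 2 from [4, -5, 2] -> [4, -5]
  satisfied 2 clause(s); 4 remain; assigned so far: [2, 3]
unit clause [1] forces x1=T; simplify:
  drop -1 from [-5, -1] -> [-5]
  satisfied 1 clause(s); 3 remain; assigned so far: [1, 2, 3]
unit clause [-5] forces x5=F; simplify:
  satisfied 3 clause(s); 0 remain; assigned so far: [1, 2, 3, 5]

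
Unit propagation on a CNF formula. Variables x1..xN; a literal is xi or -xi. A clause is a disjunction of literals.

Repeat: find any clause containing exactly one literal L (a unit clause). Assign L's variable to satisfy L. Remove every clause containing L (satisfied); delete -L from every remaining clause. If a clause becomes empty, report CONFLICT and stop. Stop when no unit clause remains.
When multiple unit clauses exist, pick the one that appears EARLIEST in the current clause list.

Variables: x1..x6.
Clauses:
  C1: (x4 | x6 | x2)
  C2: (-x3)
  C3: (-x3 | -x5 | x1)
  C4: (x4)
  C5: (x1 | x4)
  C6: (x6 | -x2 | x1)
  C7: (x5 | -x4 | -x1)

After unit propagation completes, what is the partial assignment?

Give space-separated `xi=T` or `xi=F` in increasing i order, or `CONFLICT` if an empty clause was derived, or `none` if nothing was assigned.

unit clause [-3] forces x3=F; simplify:
  satisfied 2 clause(s); 5 remain; assigned so far: [3]
unit clause [4] forces x4=T; simplify:
  drop -4 from [5, -4, -1] -> [5, -1]
  satisfied 3 clause(s); 2 remain; assigned so far: [3, 4]

Answer: x3=F x4=T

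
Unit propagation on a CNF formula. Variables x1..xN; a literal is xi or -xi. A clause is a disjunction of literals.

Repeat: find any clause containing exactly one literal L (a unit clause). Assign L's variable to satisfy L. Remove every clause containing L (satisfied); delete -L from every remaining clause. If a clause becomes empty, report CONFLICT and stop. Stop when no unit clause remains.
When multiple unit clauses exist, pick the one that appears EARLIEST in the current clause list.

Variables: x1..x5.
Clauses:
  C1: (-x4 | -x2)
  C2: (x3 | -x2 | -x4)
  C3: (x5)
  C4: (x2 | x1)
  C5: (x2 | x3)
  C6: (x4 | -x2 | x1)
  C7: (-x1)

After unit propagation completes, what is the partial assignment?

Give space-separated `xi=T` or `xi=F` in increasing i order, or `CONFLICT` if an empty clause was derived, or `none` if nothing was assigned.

Answer: CONFLICT

Derivation:
unit clause [5] forces x5=T; simplify:
  satisfied 1 clause(s); 6 remain; assigned so far: [5]
unit clause [-1] forces x1=F; simplify:
  drop 1 from [2, 1] -> [2]
  drop 1 from [4, -2, 1] -> [4, -2]
  satisfied 1 clause(s); 5 remain; assigned so far: [1, 5]
unit clause [2] forces x2=T; simplify:
  drop -2 from [-4, -2] -> [-4]
  drop -2 from [3, -2, -4] -> [3, -4]
  drop -2 from [4, -2] -> [4]
  satisfied 2 clause(s); 3 remain; assigned so far: [1, 2, 5]
unit clause [-4] forces x4=F; simplify:
  drop 4 from [4] -> [] (empty!)
  satisfied 2 clause(s); 1 remain; assigned so far: [1, 2, 4, 5]
CONFLICT (empty clause)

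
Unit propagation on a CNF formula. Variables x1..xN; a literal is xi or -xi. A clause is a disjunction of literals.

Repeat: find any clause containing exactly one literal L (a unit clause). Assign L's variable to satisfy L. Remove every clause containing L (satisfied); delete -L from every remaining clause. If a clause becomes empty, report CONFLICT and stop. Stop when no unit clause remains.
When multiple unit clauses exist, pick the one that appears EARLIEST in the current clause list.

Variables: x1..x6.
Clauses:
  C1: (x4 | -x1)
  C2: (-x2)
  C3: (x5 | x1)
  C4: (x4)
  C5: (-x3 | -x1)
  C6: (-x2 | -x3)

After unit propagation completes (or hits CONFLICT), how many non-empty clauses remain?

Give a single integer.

Answer: 2

Derivation:
unit clause [-2] forces x2=F; simplify:
  satisfied 2 clause(s); 4 remain; assigned so far: [2]
unit clause [4] forces x4=T; simplify:
  satisfied 2 clause(s); 2 remain; assigned so far: [2, 4]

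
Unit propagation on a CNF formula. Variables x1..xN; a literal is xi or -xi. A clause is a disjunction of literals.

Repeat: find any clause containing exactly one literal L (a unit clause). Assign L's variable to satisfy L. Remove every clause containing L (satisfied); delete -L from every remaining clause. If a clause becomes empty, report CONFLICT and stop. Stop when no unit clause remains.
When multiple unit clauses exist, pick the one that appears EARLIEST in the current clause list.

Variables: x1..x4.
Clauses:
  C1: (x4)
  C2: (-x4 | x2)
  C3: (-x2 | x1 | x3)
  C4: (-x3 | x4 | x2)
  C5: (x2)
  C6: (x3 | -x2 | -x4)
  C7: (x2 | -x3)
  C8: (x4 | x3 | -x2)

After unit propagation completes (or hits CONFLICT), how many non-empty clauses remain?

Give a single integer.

unit clause [4] forces x4=T; simplify:
  drop -4 from [-4, 2] -> [2]
  drop -4 from [3, -2, -4] -> [3, -2]
  satisfied 3 clause(s); 5 remain; assigned so far: [4]
unit clause [2] forces x2=T; simplify:
  drop -2 from [-2, 1, 3] -> [1, 3]
  drop -2 from [3, -2] -> [3]
  satisfied 3 clause(s); 2 remain; assigned so far: [2, 4]
unit clause [3] forces x3=T; simplify:
  satisfied 2 clause(s); 0 remain; assigned so far: [2, 3, 4]

Answer: 0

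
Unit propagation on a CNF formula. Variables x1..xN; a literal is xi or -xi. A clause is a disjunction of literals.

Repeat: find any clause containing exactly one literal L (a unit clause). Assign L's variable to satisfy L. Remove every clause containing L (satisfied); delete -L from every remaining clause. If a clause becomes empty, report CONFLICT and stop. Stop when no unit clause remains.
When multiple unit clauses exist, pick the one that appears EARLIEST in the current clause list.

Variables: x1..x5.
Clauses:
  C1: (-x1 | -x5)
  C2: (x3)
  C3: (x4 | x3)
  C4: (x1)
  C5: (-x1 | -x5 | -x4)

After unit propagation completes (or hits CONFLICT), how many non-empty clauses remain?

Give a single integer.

unit clause [3] forces x3=T; simplify:
  satisfied 2 clause(s); 3 remain; assigned so far: [3]
unit clause [1] forces x1=T; simplify:
  drop -1 from [-1, -5] -> [-5]
  drop -1 from [-1, -5, -4] -> [-5, -4]
  satisfied 1 clause(s); 2 remain; assigned so far: [1, 3]
unit clause [-5] forces x5=F; simplify:
  satisfied 2 clause(s); 0 remain; assigned so far: [1, 3, 5]

Answer: 0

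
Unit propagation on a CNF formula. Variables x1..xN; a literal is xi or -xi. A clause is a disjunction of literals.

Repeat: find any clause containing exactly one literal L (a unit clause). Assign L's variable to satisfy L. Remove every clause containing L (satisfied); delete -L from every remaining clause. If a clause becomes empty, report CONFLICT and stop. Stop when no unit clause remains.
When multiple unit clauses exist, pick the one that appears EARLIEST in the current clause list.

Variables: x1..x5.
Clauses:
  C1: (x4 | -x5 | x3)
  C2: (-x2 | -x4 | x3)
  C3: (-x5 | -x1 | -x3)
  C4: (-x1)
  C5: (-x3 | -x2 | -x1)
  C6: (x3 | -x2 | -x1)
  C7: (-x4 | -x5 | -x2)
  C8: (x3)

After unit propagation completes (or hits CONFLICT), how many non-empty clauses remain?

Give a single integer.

unit clause [-1] forces x1=F; simplify:
  satisfied 4 clause(s); 4 remain; assigned so far: [1]
unit clause [3] forces x3=T; simplify:
  satisfied 3 clause(s); 1 remain; assigned so far: [1, 3]

Answer: 1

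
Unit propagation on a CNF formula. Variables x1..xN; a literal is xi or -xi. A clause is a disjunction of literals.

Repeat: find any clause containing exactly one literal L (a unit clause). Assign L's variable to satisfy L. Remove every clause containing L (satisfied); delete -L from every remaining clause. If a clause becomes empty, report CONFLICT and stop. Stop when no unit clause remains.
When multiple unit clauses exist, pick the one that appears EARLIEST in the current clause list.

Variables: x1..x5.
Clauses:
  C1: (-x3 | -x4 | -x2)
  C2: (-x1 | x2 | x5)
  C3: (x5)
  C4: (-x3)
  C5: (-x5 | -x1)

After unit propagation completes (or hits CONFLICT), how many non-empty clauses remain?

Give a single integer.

Answer: 0

Derivation:
unit clause [5] forces x5=T; simplify:
  drop -5 from [-5, -1] -> [-1]
  satisfied 2 clause(s); 3 remain; assigned so far: [5]
unit clause [-3] forces x3=F; simplify:
  satisfied 2 clause(s); 1 remain; assigned so far: [3, 5]
unit clause [-1] forces x1=F; simplify:
  satisfied 1 clause(s); 0 remain; assigned so far: [1, 3, 5]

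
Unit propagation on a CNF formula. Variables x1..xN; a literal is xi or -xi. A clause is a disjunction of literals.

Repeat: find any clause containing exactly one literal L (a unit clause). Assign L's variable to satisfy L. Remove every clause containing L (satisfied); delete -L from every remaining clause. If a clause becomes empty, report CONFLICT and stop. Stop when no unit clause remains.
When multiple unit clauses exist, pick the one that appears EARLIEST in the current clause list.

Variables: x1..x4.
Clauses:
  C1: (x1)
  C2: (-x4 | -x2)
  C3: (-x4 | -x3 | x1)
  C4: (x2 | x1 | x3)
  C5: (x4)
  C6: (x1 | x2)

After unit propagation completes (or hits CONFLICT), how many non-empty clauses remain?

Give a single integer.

unit clause [1] forces x1=T; simplify:
  satisfied 4 clause(s); 2 remain; assigned so far: [1]
unit clause [4] forces x4=T; simplify:
  drop -4 from [-4, -2] -> [-2]
  satisfied 1 clause(s); 1 remain; assigned so far: [1, 4]
unit clause [-2] forces x2=F; simplify:
  satisfied 1 clause(s); 0 remain; assigned so far: [1, 2, 4]

Answer: 0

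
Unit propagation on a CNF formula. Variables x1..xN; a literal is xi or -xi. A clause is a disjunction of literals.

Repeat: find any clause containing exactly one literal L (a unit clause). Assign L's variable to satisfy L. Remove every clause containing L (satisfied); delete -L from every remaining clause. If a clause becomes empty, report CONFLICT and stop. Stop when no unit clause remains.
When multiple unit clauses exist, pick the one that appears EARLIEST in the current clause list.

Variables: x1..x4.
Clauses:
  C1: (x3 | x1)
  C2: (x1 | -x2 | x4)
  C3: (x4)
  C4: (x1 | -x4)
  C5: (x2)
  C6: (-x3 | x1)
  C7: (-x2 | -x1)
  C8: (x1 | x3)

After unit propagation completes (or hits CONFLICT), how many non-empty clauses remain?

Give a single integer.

unit clause [4] forces x4=T; simplify:
  drop -4 from [1, -4] -> [1]
  satisfied 2 clause(s); 6 remain; assigned so far: [4]
unit clause [1] forces x1=T; simplify:
  drop -1 from [-2, -1] -> [-2]
  satisfied 4 clause(s); 2 remain; assigned so far: [1, 4]
unit clause [2] forces x2=T; simplify:
  drop -2 from [-2] -> [] (empty!)
  satisfied 1 clause(s); 1 remain; assigned so far: [1, 2, 4]
CONFLICT (empty clause)

Answer: 0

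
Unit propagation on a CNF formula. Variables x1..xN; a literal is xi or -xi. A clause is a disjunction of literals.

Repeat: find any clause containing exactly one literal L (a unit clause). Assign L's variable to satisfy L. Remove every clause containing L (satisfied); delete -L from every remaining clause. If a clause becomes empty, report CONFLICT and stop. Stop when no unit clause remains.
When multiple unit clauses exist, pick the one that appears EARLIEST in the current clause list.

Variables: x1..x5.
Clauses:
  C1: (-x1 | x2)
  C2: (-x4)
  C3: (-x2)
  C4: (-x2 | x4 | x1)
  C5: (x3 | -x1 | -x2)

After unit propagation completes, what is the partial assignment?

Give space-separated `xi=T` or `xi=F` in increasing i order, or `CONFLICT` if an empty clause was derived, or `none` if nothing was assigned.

unit clause [-4] forces x4=F; simplify:
  drop 4 from [-2, 4, 1] -> [-2, 1]
  satisfied 1 clause(s); 4 remain; assigned so far: [4]
unit clause [-2] forces x2=F; simplify:
  drop 2 from [-1, 2] -> [-1]
  satisfied 3 clause(s); 1 remain; assigned so far: [2, 4]
unit clause [-1] forces x1=F; simplify:
  satisfied 1 clause(s); 0 remain; assigned so far: [1, 2, 4]

Answer: x1=F x2=F x4=F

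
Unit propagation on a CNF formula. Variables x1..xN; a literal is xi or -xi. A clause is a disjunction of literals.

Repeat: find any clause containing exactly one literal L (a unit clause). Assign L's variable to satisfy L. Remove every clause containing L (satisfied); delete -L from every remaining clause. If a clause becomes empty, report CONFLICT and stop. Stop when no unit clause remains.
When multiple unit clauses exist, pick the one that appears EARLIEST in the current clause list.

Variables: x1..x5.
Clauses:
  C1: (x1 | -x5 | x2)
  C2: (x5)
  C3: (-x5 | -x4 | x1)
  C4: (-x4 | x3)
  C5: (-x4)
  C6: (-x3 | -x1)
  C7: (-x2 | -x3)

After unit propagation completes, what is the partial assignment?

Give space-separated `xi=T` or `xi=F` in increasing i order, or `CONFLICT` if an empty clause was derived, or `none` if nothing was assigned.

Answer: x4=F x5=T

Derivation:
unit clause [5] forces x5=T; simplify:
  drop -5 from [1, -5, 2] -> [1, 2]
  drop -5 from [-5, -4, 1] -> [-4, 1]
  satisfied 1 clause(s); 6 remain; assigned so far: [5]
unit clause [-4] forces x4=F; simplify:
  satisfied 3 clause(s); 3 remain; assigned so far: [4, 5]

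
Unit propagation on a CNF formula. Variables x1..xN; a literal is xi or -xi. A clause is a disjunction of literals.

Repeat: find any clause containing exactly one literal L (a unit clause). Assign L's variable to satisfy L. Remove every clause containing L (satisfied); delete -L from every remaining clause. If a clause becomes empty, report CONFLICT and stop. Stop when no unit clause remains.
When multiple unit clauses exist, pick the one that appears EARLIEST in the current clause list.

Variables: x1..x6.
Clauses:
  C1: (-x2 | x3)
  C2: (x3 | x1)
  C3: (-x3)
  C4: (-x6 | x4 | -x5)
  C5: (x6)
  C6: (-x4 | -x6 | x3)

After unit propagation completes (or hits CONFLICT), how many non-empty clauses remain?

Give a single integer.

unit clause [-3] forces x3=F; simplify:
  drop 3 from [-2, 3] -> [-2]
  drop 3 from [3, 1] -> [1]
  drop 3 from [-4, -6, 3] -> [-4, -6]
  satisfied 1 clause(s); 5 remain; assigned so far: [3]
unit clause [-2] forces x2=F; simplify:
  satisfied 1 clause(s); 4 remain; assigned so far: [2, 3]
unit clause [1] forces x1=T; simplify:
  satisfied 1 clause(s); 3 remain; assigned so far: [1, 2, 3]
unit clause [6] forces x6=T; simplify:
  drop -6 from [-6, 4, -5] -> [4, -5]
  drop -6 from [-4, -6] -> [-4]
  satisfied 1 clause(s); 2 remain; assigned so far: [1, 2, 3, 6]
unit clause [-4] forces x4=F; simplify:
  drop 4 from [4, -5] -> [-5]
  satisfied 1 clause(s); 1 remain; assigned so far: [1, 2, 3, 4, 6]
unit clause [-5] forces x5=F; simplify:
  satisfied 1 clause(s); 0 remain; assigned so far: [1, 2, 3, 4, 5, 6]

Answer: 0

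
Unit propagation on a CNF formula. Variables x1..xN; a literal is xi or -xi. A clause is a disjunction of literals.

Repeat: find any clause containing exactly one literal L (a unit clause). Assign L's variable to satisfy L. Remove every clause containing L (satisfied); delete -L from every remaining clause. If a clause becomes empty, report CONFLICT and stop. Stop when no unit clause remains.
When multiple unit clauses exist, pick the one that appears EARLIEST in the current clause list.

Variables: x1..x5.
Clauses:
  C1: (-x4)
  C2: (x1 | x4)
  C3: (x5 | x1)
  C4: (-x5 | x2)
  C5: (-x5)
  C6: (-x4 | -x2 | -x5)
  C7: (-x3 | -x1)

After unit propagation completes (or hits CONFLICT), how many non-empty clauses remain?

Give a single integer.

Answer: 0

Derivation:
unit clause [-4] forces x4=F; simplify:
  drop 4 from [1, 4] -> [1]
  satisfied 2 clause(s); 5 remain; assigned so far: [4]
unit clause [1] forces x1=T; simplify:
  drop -1 from [-3, -1] -> [-3]
  satisfied 2 clause(s); 3 remain; assigned so far: [1, 4]
unit clause [-5] forces x5=F; simplify:
  satisfied 2 clause(s); 1 remain; assigned so far: [1, 4, 5]
unit clause [-3] forces x3=F; simplify:
  satisfied 1 clause(s); 0 remain; assigned so far: [1, 3, 4, 5]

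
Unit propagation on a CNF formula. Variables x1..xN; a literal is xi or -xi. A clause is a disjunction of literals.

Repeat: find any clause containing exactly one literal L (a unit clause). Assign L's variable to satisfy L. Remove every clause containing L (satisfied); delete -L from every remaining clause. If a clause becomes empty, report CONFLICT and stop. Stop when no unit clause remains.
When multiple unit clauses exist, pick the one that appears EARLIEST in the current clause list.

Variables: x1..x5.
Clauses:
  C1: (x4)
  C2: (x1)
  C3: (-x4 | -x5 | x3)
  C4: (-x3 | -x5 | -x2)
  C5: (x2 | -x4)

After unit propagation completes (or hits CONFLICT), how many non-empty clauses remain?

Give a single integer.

Answer: 2

Derivation:
unit clause [4] forces x4=T; simplify:
  drop -4 from [-4, -5, 3] -> [-5, 3]
  drop -4 from [2, -4] -> [2]
  satisfied 1 clause(s); 4 remain; assigned so far: [4]
unit clause [1] forces x1=T; simplify:
  satisfied 1 clause(s); 3 remain; assigned so far: [1, 4]
unit clause [2] forces x2=T; simplify:
  drop -2 from [-3, -5, -2] -> [-3, -5]
  satisfied 1 clause(s); 2 remain; assigned so far: [1, 2, 4]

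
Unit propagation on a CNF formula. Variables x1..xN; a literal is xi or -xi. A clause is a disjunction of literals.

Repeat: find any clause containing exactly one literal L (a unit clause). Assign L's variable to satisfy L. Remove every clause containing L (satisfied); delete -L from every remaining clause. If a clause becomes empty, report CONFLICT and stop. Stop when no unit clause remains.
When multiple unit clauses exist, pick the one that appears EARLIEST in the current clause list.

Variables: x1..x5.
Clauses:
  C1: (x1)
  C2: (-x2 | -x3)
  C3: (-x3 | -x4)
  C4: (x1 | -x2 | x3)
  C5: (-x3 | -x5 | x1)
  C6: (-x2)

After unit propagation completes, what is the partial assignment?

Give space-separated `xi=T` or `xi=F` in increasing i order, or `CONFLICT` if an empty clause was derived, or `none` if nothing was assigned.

unit clause [1] forces x1=T; simplify:
  satisfied 3 clause(s); 3 remain; assigned so far: [1]
unit clause [-2] forces x2=F; simplify:
  satisfied 2 clause(s); 1 remain; assigned so far: [1, 2]

Answer: x1=T x2=F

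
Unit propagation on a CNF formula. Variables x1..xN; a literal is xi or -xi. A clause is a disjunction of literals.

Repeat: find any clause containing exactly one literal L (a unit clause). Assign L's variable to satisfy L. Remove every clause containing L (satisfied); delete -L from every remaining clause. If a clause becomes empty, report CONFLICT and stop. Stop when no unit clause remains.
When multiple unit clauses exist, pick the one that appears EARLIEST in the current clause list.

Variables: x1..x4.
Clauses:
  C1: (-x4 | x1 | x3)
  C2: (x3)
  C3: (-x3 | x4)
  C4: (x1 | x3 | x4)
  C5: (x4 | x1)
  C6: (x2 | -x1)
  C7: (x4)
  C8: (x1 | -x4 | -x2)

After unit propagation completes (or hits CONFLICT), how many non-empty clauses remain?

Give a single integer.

Answer: 2

Derivation:
unit clause [3] forces x3=T; simplify:
  drop -3 from [-3, 4] -> [4]
  satisfied 3 clause(s); 5 remain; assigned so far: [3]
unit clause [4] forces x4=T; simplify:
  drop -4 from [1, -4, -2] -> [1, -2]
  satisfied 3 clause(s); 2 remain; assigned so far: [3, 4]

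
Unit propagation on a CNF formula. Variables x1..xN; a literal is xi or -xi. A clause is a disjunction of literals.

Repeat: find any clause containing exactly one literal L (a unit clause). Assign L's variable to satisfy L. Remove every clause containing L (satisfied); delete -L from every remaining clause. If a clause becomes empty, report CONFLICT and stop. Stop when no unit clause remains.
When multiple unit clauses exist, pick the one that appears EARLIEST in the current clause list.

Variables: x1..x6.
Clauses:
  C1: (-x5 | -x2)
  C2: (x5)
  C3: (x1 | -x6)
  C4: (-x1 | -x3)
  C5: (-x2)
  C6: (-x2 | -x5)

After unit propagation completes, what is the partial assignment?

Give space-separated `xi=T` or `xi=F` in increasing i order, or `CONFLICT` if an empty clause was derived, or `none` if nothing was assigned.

Answer: x2=F x5=T

Derivation:
unit clause [5] forces x5=T; simplify:
  drop -5 from [-5, -2] -> [-2]
  drop -5 from [-2, -5] -> [-2]
  satisfied 1 clause(s); 5 remain; assigned so far: [5]
unit clause [-2] forces x2=F; simplify:
  satisfied 3 clause(s); 2 remain; assigned so far: [2, 5]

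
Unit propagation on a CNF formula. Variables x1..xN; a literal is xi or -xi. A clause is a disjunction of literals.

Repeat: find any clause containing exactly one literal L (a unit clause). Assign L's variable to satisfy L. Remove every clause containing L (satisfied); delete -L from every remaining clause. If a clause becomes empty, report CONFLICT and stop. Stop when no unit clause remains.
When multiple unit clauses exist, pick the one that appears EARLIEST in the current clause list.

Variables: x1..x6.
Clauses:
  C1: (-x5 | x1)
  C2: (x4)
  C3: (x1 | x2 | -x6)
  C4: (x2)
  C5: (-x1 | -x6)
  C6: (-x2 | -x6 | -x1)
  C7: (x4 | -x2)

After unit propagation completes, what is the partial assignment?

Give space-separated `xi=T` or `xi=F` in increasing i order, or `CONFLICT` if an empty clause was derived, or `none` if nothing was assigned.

Answer: x2=T x4=T

Derivation:
unit clause [4] forces x4=T; simplify:
  satisfied 2 clause(s); 5 remain; assigned so far: [4]
unit clause [2] forces x2=T; simplify:
  drop -2 from [-2, -6, -1] -> [-6, -1]
  satisfied 2 clause(s); 3 remain; assigned so far: [2, 4]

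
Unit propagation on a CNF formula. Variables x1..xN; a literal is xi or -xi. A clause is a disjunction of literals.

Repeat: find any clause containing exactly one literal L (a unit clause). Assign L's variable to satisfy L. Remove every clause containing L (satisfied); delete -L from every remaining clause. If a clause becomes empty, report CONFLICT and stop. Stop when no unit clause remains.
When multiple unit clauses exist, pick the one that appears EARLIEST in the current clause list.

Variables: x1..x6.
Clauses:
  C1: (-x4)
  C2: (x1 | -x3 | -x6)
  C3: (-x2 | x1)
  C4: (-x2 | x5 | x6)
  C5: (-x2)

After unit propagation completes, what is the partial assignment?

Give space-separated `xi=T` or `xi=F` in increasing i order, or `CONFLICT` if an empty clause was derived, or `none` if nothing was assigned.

unit clause [-4] forces x4=F; simplify:
  satisfied 1 clause(s); 4 remain; assigned so far: [4]
unit clause [-2] forces x2=F; simplify:
  satisfied 3 clause(s); 1 remain; assigned so far: [2, 4]

Answer: x2=F x4=F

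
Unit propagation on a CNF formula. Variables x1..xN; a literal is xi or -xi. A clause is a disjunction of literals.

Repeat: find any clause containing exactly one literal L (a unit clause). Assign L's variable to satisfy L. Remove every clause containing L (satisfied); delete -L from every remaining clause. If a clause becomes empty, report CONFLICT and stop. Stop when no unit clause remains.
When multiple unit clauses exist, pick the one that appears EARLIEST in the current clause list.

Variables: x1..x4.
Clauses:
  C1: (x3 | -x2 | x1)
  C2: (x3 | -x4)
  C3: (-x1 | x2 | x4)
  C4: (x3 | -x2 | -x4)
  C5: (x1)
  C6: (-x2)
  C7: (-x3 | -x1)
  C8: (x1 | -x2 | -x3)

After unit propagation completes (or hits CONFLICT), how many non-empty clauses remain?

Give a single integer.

Answer: 0

Derivation:
unit clause [1] forces x1=T; simplify:
  drop -1 from [-1, 2, 4] -> [2, 4]
  drop -1 from [-3, -1] -> [-3]
  satisfied 3 clause(s); 5 remain; assigned so far: [1]
unit clause [-2] forces x2=F; simplify:
  drop 2 from [2, 4] -> [4]
  satisfied 2 clause(s); 3 remain; assigned so far: [1, 2]
unit clause [4] forces x4=T; simplify:
  drop -4 from [3, -4] -> [3]
  satisfied 1 clause(s); 2 remain; assigned so far: [1, 2, 4]
unit clause [3] forces x3=T; simplify:
  drop -3 from [-3] -> [] (empty!)
  satisfied 1 clause(s); 1 remain; assigned so far: [1, 2, 3, 4]
CONFLICT (empty clause)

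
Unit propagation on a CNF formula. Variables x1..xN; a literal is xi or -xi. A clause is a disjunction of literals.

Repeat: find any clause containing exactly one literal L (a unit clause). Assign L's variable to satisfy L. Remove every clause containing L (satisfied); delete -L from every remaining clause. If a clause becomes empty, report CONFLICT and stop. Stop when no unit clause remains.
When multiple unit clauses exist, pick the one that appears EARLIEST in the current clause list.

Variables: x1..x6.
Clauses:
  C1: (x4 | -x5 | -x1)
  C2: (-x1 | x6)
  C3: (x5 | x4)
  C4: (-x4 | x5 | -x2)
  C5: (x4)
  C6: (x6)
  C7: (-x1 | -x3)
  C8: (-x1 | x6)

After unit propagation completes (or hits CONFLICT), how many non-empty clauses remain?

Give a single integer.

Answer: 2

Derivation:
unit clause [4] forces x4=T; simplify:
  drop -4 from [-4, 5, -2] -> [5, -2]
  satisfied 3 clause(s); 5 remain; assigned so far: [4]
unit clause [6] forces x6=T; simplify:
  satisfied 3 clause(s); 2 remain; assigned so far: [4, 6]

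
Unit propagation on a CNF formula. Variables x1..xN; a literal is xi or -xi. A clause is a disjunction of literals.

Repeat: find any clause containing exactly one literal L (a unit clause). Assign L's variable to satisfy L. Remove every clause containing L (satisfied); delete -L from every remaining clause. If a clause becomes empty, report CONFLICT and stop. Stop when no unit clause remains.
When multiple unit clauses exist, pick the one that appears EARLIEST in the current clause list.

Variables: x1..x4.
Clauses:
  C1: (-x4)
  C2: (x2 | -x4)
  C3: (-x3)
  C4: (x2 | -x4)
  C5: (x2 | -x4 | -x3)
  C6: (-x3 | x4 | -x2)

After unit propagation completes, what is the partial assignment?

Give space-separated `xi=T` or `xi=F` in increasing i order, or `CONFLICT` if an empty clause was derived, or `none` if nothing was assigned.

unit clause [-4] forces x4=F; simplify:
  drop 4 from [-3, 4, -2] -> [-3, -2]
  satisfied 4 clause(s); 2 remain; assigned so far: [4]
unit clause [-3] forces x3=F; simplify:
  satisfied 2 clause(s); 0 remain; assigned so far: [3, 4]

Answer: x3=F x4=F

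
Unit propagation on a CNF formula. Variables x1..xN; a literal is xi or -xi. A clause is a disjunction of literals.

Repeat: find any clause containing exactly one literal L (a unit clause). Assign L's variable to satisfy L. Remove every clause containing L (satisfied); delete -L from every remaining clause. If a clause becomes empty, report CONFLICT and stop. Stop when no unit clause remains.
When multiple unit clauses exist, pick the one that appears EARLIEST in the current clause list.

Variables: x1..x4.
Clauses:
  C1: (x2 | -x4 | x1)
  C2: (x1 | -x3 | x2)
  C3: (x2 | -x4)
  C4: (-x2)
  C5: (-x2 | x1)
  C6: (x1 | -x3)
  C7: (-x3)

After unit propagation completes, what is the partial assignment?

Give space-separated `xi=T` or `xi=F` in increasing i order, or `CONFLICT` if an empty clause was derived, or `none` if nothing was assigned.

Answer: x2=F x3=F x4=F

Derivation:
unit clause [-2] forces x2=F; simplify:
  drop 2 from [2, -4, 1] -> [-4, 1]
  drop 2 from [1, -3, 2] -> [1, -3]
  drop 2 from [2, -4] -> [-4]
  satisfied 2 clause(s); 5 remain; assigned so far: [2]
unit clause [-4] forces x4=F; simplify:
  satisfied 2 clause(s); 3 remain; assigned so far: [2, 4]
unit clause [-3] forces x3=F; simplify:
  satisfied 3 clause(s); 0 remain; assigned so far: [2, 3, 4]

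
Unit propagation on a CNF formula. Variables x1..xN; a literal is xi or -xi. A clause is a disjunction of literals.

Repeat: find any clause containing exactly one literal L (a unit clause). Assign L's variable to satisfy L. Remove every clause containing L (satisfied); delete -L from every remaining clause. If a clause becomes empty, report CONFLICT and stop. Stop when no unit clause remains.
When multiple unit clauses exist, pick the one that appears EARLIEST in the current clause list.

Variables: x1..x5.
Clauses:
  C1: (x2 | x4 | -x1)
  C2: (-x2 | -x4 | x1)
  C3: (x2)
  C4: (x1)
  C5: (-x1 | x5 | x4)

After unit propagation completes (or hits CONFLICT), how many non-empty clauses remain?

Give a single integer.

unit clause [2] forces x2=T; simplify:
  drop -2 from [-2, -4, 1] -> [-4, 1]
  satisfied 2 clause(s); 3 remain; assigned so far: [2]
unit clause [1] forces x1=T; simplify:
  drop -1 from [-1, 5, 4] -> [5, 4]
  satisfied 2 clause(s); 1 remain; assigned so far: [1, 2]

Answer: 1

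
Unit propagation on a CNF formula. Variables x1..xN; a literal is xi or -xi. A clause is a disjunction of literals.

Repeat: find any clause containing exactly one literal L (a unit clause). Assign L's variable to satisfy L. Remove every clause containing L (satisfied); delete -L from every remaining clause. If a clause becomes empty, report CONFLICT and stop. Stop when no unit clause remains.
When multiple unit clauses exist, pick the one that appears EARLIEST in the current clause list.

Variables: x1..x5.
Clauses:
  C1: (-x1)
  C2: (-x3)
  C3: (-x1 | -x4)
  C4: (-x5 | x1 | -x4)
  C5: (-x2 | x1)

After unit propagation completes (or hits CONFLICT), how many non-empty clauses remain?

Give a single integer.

unit clause [-1] forces x1=F; simplify:
  drop 1 from [-5, 1, -4] -> [-5, -4]
  drop 1 from [-2, 1] -> [-2]
  satisfied 2 clause(s); 3 remain; assigned so far: [1]
unit clause [-3] forces x3=F; simplify:
  satisfied 1 clause(s); 2 remain; assigned so far: [1, 3]
unit clause [-2] forces x2=F; simplify:
  satisfied 1 clause(s); 1 remain; assigned so far: [1, 2, 3]

Answer: 1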